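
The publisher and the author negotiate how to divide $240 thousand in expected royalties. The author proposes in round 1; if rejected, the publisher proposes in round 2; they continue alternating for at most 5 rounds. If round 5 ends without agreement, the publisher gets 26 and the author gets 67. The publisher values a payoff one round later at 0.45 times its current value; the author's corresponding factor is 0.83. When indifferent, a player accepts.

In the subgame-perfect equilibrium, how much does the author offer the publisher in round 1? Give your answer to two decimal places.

28.84

Round 5 (the author proposes): the publisher gets 26 if talks fail, so the author offers 26 and keeps 214.
Round 4 (the publisher proposes): the author can get 214 next round, worth 0.83 × 214 = 177.62 now. The publisher offers 177.62 and keeps 240 − 177.62 = 62.38.
Round 3 (the author proposes): the publisher can get 62.38 next round, worth 0.45 × 62.38 = 28.071 now; the author offers that and keeps 211.929.
Round 2 (the publisher proposes): the author can get 211.929 next round, worth 0.83 × 211.929 = 175.90107 now; the publisher offers that and keeps 64.09893.
Round 1 (the author proposes): the publisher can get 64.09893 next round, worth 0.45 × 64.09893 = 28.8445185 now. The author offers 28.8445185 and keeps 240 − 28.8445185 = 211.1554815.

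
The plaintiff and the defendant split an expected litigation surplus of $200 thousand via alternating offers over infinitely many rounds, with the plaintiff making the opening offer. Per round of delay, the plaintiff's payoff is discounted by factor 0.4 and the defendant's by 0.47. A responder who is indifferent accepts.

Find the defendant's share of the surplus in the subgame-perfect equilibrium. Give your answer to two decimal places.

69.46

When the plaintiff proposes, the defendant accepts any offer worth at least 0.47 times what the defendant would get by proposing next round; and vice versa.
This gives x = 200 − 0.47y and y = 200 − 0.4x, where x and y are each side's share when it proposes.
Hence (1 − 0.47·0.4)x = 200(1 − 0.47), i.e. 0.812·x = 106.
x ≈ 130.5419; the defendant's share is 200 − x ≈ 69.4581.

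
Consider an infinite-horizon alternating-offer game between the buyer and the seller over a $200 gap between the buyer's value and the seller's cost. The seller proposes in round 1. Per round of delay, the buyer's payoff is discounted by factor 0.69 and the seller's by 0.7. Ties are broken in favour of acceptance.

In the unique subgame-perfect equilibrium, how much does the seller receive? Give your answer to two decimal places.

In a stationary SPE each proposer offers the other exactly their discounted continuation value.
If the seller keeps x when proposing and the buyer keeps y when proposing, then x = 200 − 0.69y and y = 200 − 0.7x.
Solving: x = 200(1 − 0.69) / (1 − 0.7·0.69) = 62 / 0.517 ≈ 119.9226.
The buyer gets 200 − 119.9226 ≈ 80.0774.

119.92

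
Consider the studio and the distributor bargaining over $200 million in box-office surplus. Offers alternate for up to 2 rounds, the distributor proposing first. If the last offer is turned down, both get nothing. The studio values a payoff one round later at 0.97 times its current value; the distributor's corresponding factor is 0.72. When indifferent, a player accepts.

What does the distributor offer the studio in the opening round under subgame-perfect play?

194

Round 2 (the studio proposes): rejection yields 0 for the distributor; the studio offers 0 and keeps 200.
Round 1 (the distributor proposes): the studio can get 200 next round, worth 0.97 × 200 = 194 now; the distributor offers that and keeps 6.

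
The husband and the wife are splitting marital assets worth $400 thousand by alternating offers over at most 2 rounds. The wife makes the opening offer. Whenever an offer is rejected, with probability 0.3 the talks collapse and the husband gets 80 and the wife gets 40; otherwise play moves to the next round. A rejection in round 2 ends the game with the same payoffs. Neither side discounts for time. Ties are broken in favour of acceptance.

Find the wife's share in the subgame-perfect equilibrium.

By backward induction:
Round 2 (the husband proposes): the wife gets 40 if talks fail, so the husband offers 40 and keeps 360.
Round 1 (the wife proposes): rejecting gives the husband an expected 0.7 × 360 + 0.3 × 80 = 276, so the wife offers 276, keeping 124.

124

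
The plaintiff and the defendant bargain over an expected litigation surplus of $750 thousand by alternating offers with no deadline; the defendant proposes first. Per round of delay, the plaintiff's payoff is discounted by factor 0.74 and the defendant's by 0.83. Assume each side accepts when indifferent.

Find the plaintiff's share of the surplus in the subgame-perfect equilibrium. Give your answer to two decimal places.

In a stationary SPE each proposer offers the other exactly their discounted continuation value.
If the defendant keeps x when proposing and the plaintiff keeps y when proposing, then x = 750 − 0.74y and y = 750 − 0.83x.
Solving: x = 750(1 − 0.74) / (1 − 0.83·0.74) = 195 / 0.3858 ≈ 505.4432.
The plaintiff gets 750 − 505.4432 ≈ 244.5568.

244.56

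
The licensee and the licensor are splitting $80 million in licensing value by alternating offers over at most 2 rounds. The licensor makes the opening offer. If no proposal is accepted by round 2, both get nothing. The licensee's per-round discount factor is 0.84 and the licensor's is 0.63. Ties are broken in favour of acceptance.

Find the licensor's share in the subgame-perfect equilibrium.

Round 2 (the licensee proposes): the licensor will accept anything ≥ 0, so the licensee offers 0 and keeps 80.
Round 1 (the licensor proposes): the licensee can get 80 next round, worth 0.84 × 80 = 67.2 now. The licensor offers 67.2 and keeps 80 − 67.2 = 12.8.

12.8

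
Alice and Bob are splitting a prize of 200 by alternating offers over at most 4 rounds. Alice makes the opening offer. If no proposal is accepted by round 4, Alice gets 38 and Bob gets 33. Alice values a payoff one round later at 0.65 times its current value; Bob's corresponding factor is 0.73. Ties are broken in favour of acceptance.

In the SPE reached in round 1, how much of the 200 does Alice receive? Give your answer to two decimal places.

92.79

By backward induction:
Round 4 (Bob proposes): Alice gets 38 if talks fail, so Bob offers 38 and keeps 162.
Round 3 (Alice proposes): Bob can get 162 next round, worth 0.73 × 162 = 118.26 now. Alice offers 118.26 and keeps 200 − 118.26 = 81.74.
Round 2 (Bob proposes): Alice can get 81.74 next round, worth 0.65 × 81.74 = 53.131 now. Bob offers 53.131 and keeps 200 − 53.131 = 146.869.
Round 1 (Alice proposes): Bob can get 146.869 next round, worth 0.73 × 146.869 = 107.21437 now; Alice offers that and keeps 92.78563.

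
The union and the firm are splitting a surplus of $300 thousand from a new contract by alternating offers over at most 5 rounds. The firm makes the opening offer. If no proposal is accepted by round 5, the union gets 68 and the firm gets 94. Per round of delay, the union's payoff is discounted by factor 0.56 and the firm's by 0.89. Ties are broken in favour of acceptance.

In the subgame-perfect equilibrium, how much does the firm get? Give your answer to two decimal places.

Round 5 (the firm proposes): the union gets 68 if talks fail, so the firm offers 68 and keeps 232.
Round 4 (the union proposes): the firm can get 232 next round, worth 0.89 × 232 = 206.48 now; the union offers that and keeps 93.52.
Round 3 (the firm proposes): the union can get 93.52 next round, worth 0.56 × 93.52 = 52.3712 now. The firm offers 52.3712 and keeps 300 − 52.3712 = 247.6288.
Round 2 (the union proposes): the firm can get 247.6288 next round, worth 0.89 × 247.6288 = 220.389632 now, so the union offers 220.389632, keeping 79.610368.
Round 1 (the firm proposes): the union can get 79.610368 next round, worth 0.56 × 79.610368 = 44.58180608 now. The firm offers 44.58180608 and keeps 300 − 44.58180608 = 255.41819392.

255.42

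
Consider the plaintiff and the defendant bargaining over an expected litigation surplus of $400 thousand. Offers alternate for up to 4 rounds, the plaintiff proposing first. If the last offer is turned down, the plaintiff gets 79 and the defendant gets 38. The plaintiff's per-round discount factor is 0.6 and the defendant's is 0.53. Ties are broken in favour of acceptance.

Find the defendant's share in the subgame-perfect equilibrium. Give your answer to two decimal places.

138.90

Round 4 (the defendant proposes): the plaintiff gets 79 if talks fail, so the defendant offers 79 and keeps 321.
Round 3 (the plaintiff proposes): the defendant can get 321 next round, worth 0.53 × 321 = 170.13 now. The plaintiff offers 170.13 and keeps 400 − 170.13 = 229.87.
Round 2 (the defendant proposes): the plaintiff can get 229.87 next round, worth 0.6 × 229.87 = 137.922 now. The defendant offers 137.922 and keeps 400 − 137.922 = 262.078.
Round 1 (the plaintiff proposes): the defendant can get 262.078 next round, worth 0.53 × 262.078 = 138.90134 now. The plaintiff offers 138.90134 and keeps 400 − 138.90134 = 261.09866.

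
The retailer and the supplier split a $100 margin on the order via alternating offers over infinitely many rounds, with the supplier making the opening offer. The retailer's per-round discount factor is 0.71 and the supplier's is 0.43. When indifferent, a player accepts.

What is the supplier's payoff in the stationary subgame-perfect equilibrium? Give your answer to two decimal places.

When the supplier proposes, the retailer accepts any offer worth at least 0.71 times what the retailer would get by proposing next round; and vice versa.
This gives x = 100 − 0.71y and y = 100 − 0.43x, where x and y are each side's share when it proposes.
Hence (1 − 0.71·0.43)x = 100(1 − 0.71), i.e. 0.6947·x = 29.
x ≈ 41.7446; the retailer's share is 100 − x ≈ 58.2554.

41.74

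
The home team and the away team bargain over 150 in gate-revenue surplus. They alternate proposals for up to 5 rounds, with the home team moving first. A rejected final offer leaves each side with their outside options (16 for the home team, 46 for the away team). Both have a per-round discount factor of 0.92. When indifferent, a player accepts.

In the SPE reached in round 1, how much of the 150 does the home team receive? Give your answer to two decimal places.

Round 5 (the home team proposes): the away team gets 46 if talks fail, so the home team offers 46 and keeps 104.
Round 4 (the away team proposes): the home team can get 104 next round, worth 0.92 × 104 = 95.68 now. The away team offers 95.68 and keeps 150 − 95.68 = 54.32.
Round 3 (the home team proposes): the away team can get 54.32 next round, worth 0.92 × 54.32 = 49.9744 now, so the home team offers 49.9744, keeping 100.0256.
Round 2 (the away team proposes): the home team can get 100.0256 next round, worth 0.92 × 100.0256 = 92.023552 now, so the away team offers 92.023552, keeping 57.976448.
Round 1 (the home team proposes): the away team can get 57.976448 next round, worth 0.92 × 57.976448 = 53.33833216 now; the home team offers that and keeps 96.66166784.

96.66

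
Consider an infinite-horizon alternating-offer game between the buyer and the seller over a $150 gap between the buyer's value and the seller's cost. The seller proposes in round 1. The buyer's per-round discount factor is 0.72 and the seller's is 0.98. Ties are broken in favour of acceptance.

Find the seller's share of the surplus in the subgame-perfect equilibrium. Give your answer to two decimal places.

When the seller proposes, the buyer accepts any offer worth at least 0.72 times what the buyer would get by proposing next round; and vice versa.
This gives x = 150 − 0.72y and y = 150 − 0.98x, where x and y are each side's share when it proposes.
Hence (1 − 0.72·0.98)x = 150(1 − 0.72), i.e. 0.2944·x = 42.
x ≈ 142.6630; the buyer's share is 150 − x ≈ 7.3370.

142.66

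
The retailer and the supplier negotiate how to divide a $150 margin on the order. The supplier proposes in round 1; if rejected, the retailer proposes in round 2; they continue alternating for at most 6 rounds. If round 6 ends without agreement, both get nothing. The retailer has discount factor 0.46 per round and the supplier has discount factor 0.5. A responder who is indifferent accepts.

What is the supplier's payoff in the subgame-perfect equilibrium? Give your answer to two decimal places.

103.91

Round 6 (the retailer proposes): the supplier will accept anything ≥ 0, so the retailer offers 0 and keeps 150.
Round 5 (the supplier proposes): the retailer can get 150 next round, worth 0.46 × 150 = 69 now, so the supplier offers 69, keeping 81.
Round 4 (the retailer proposes): the supplier can get 81 next round, worth 0.5 × 81 = 40.5 now. The retailer offers 40.5 and keeps 150 − 40.5 = 109.5.
Round 3 (the supplier proposes): the retailer can get 109.5 next round, worth 0.46 × 109.5 = 50.37 now, so the supplier offers 50.37, keeping 99.63.
Round 2 (the retailer proposes): the supplier can get 99.63 next round, worth 0.5 × 99.63 = 49.815 now; the retailer offers that and keeps 100.185.
Round 1 (the supplier proposes): the retailer can get 100.185 next round, worth 0.46 × 100.185 = 46.0851 now; the supplier offers that and keeps 103.9149.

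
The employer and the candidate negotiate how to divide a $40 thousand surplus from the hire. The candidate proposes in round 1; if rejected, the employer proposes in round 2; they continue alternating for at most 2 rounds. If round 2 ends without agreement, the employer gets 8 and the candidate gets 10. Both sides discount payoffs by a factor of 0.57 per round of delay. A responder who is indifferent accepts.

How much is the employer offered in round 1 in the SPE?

Solve by backward induction from round 2.
Round 2 (the employer proposes): the candidate gets 10 if talks fail, so the employer offers 10 and keeps 30.
Round 1 (the candidate proposes): the employer can get 30 next round, worth 0.57 × 30 = 17.1 now; the candidate offers that and keeps 22.9.

17.1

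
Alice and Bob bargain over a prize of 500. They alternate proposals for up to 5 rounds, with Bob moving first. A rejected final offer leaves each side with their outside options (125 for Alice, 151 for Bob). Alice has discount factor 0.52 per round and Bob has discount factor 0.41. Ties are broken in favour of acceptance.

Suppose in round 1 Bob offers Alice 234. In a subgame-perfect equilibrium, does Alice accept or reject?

Accept

Round 5 (Bob proposes): Alice gets 125 if talks fail, so Bob offers 125 and keeps 375.
Round 4 (Alice proposes): Bob can get 375 next round, worth 0.41 × 375 = 153.75 now. Alice offers 153.75 and keeps 500 − 153.75 = 346.25.
Round 3 (Bob proposes): Alice can get 346.25 next round, worth 0.52 × 346.25 = 180.05 now, so Bob offers 180.05, keeping 319.95.
Round 2 (Alice proposes): Bob can get 319.95 next round, worth 0.41 × 319.95 = 131.1795 now; Alice offers that and keeps 368.8205.
So by rejecting in round 1, Alice gets 368.8205 next round, worth 0.52 × 368.8205 = 191.78666 now.
Offer 234 ≥ 191.78666, so Alice accepts.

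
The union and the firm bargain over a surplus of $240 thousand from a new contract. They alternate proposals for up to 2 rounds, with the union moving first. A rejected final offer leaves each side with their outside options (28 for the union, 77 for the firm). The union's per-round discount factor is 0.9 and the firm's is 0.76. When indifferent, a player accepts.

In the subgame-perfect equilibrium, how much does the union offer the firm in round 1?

Work backward from the last round.
Round 2 (the firm proposes): the union gets 28 if talks fail, so the firm offers 28 and keeps 212.
Round 1 (the union proposes): the firm can get 212 next round, worth 0.76 × 212 = 161.12 now. The union offers 161.12 and keeps 240 − 161.12 = 78.88.

161.12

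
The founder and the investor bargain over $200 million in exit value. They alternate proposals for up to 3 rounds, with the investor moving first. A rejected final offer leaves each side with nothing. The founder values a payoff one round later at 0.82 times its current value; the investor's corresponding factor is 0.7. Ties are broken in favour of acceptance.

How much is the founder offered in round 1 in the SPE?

Round 3 (the investor proposes): rejection yields 0 for the founder; the investor offers 0 and keeps 200.
Round 2 (the founder proposes): the investor can get 200 next round, worth 0.7 × 200 = 140 now. The founder offers 140 and keeps 200 − 140 = 60.
Round 1 (the investor proposes): the founder can get 60 next round, worth 0.82 × 60 = 49.2 now; the investor offers that and keeps 150.8.

49.2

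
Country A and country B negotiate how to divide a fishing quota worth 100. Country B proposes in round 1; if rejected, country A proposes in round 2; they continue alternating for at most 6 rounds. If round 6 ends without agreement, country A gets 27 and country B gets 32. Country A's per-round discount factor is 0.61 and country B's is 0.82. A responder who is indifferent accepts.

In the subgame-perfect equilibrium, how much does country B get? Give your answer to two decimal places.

Work backward from the last round.
Round 6 (country A proposes): country B gets 32 if talks fail, so country A offers 32 and keeps 68.
Round 5 (country B proposes): country A can get 68 next round, worth 0.61 × 68 = 41.48 now; country B offers that and keeps 58.52.
Round 4 (country A proposes): country B can get 58.52 next round, worth 0.82 × 58.52 = 47.9864 now. Country A offers 47.9864 and keeps 100 − 47.9864 = 52.0136.
Round 3 (country B proposes): country A can get 52.0136 next round, worth 0.61 × 52.0136 = 31.728296 now, so country B offers 31.728296, keeping 68.271704.
Round 2 (country A proposes): country B can get 68.271704 next round, worth 0.82 × 68.271704 = 55.98279728 now, so country A offers 55.98279728, keeping 44.01720272.
Round 1 (country B proposes): country A can get 44.01720272 next round, worth 0.61 × 44.01720272 = 26.8504936592 now, so country B offers 26.8504936592, keeping 73.1495063408.

73.15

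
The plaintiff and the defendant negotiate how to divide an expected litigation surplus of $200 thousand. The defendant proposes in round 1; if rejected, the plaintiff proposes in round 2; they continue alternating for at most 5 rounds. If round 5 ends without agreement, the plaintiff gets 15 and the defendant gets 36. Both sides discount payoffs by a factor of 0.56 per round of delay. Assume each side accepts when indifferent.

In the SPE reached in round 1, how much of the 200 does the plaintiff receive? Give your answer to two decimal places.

Work backward from the last round.
Round 5 (the defendant proposes): the plaintiff gets 15 if talks fail, so the defendant offers 15 and keeps 185.
Round 4 (the plaintiff proposes): the defendant can get 185 next round, worth 0.56 × 185 = 103.6 now; the plaintiff offers that and keeps 96.4.
Round 3 (the defendant proposes): the plaintiff can get 96.4 next round, worth 0.56 × 96.4 = 53.984 now. The defendant offers 53.984 and keeps 200 − 53.984 = 146.016.
Round 2 (the plaintiff proposes): the defendant can get 146.016 next round, worth 0.56 × 146.016 = 81.76896 now. The plaintiff offers 81.76896 and keeps 200 − 81.76896 = 118.23104.
Round 1 (the defendant proposes): the plaintiff can get 118.23104 next round, worth 0.56 × 118.23104 = 66.2093824 now. The defendant offers 66.2093824 and keeps 200 − 66.2093824 = 133.7906176.

66.21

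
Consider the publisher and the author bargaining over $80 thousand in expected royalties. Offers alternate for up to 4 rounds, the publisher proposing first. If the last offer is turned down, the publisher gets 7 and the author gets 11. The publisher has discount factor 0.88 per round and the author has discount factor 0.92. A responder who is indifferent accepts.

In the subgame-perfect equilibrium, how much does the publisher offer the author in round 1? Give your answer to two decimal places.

Round 4 (the author proposes): the publisher gets 7 if talks fail, so the author offers 7 and keeps 73.
Round 3 (the publisher proposes): the author can get 73 next round, worth 0.92 × 73 = 67.16 now. The publisher offers 67.16 and keeps 80 − 67.16 = 12.84.
Round 2 (the author proposes): the publisher can get 12.84 next round, worth 0.88 × 12.84 = 11.2992 now; the author offers that and keeps 68.7008.
Round 1 (the publisher proposes): the author can get 68.7008 next round, worth 0.92 × 68.7008 = 63.204736 now. The publisher offers 63.204736 and keeps 80 − 63.204736 = 16.795264.

63.20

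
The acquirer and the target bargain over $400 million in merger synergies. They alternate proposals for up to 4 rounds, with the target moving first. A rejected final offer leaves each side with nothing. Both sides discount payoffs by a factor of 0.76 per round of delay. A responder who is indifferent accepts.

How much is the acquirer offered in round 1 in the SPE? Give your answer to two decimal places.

248.55

Round 4 (the acquirer proposes): rejection yields 0 for the target; the acquirer offers 0 and keeps 400.
Round 3 (the target proposes): the acquirer can get 400 next round, worth 0.76 × 400 = 304 now, so the target offers 304, keeping 96.
Round 2 (the acquirer proposes): the target can get 96 next round, worth 0.76 × 96 = 72.96 now, so the acquirer offers 72.96, keeping 327.04.
Round 1 (the target proposes): the acquirer can get 327.04 next round, worth 0.76 × 327.04 = 248.5504 now. The target offers 248.5504 and keeps 400 − 248.5504 = 151.4496.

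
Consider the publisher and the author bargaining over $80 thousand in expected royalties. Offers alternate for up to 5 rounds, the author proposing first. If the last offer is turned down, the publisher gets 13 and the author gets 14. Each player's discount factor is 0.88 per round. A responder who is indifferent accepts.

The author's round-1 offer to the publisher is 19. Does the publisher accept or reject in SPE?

Round 5 (the author proposes): the publisher gets 13 if talks fail, so the author offers 13 and keeps 67.
Round 4 (the publisher proposes): the author can get 67 next round, worth 0.88 × 67 = 58.96 now, so the publisher offers 58.96, keeping 21.04.
Round 3 (the author proposes): the publisher can get 21.04 next round, worth 0.88 × 21.04 = 18.5152 now; the author offers that and keeps 61.4848.
Round 2 (the publisher proposes): the author can get 61.4848 next round, worth 0.88 × 61.4848 = 54.106624 now; the publisher offers that and keeps 25.893376.
So by rejecting in round 1, the publisher gets 25.893376 next round, worth 0.88 × 25.893376 = 22.78617088 now.
Offer 19 < 22.78617088, so the publisher rejects.

Reject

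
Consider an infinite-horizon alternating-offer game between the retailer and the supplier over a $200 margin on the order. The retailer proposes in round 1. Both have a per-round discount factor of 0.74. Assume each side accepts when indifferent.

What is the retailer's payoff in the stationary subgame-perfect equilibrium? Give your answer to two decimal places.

114.94

In a stationary SPE each proposer offers the other exactly their discounted continuation value.
If the retailer keeps x when proposing and the supplier keeps y when proposing, then x = 200 − 0.74y and y = 200 − 0.74x.
Solving: x = 200(1 − 0.74) / (1 − 0.74·0.74) = 52 / 0.4524 ≈ 114.9425.
The supplier gets 200 − 114.9425 ≈ 85.0575.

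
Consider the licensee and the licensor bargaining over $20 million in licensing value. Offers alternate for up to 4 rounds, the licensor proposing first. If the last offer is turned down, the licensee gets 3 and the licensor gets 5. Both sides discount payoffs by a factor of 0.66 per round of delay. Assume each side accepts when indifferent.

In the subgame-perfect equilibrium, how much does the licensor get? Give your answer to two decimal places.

Round 4 (the licensee proposes): the licensor gets 5 if talks fail, so the licensee offers 5 and keeps 15.
Round 3 (the licensor proposes): the licensee can get 15 next round, worth 0.66 × 15 = 9.9 now. The licensor offers 9.9 and keeps 20 − 9.9 = 10.1.
Round 2 (the licensee proposes): the licensor can get 10.1 next round, worth 0.66 × 10.1 = 6.666 now, so the licensee offers 6.666, keeping 13.334.
Round 1 (the licensor proposes): the licensee can get 13.334 next round, worth 0.66 × 13.334 = 8.80044 now. The licensor offers 8.80044 and keeps 20 − 8.80044 = 11.19956.

11.20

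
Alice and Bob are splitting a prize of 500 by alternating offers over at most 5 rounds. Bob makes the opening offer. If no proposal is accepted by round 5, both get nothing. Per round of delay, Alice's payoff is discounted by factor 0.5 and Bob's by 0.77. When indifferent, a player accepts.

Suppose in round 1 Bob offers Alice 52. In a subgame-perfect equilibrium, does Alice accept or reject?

Round 5 (Bob proposes): Alice will accept anything ≥ 0, so Bob offers 0 and keeps 500.
Round 4 (Alice proposes): Bob can get 500 next round, worth 0.77 × 500 = 385 now. Alice offers 385 and keeps 500 − 385 = 115.
Round 3 (Bob proposes): Alice can get 115 next round, worth 0.5 × 115 = 57.5 now; Bob offers that and keeps 442.5.
Round 2 (Alice proposes): Bob can get 442.5 next round, worth 0.77 × 442.5 = 340.725 now, so Alice offers 340.725, keeping 159.275.
So by rejecting in round 1, Alice gets 159.275 next round, worth 0.5 × 159.275 = 79.6375 now.
Offer 52 < 79.6375, so Alice rejects.

Reject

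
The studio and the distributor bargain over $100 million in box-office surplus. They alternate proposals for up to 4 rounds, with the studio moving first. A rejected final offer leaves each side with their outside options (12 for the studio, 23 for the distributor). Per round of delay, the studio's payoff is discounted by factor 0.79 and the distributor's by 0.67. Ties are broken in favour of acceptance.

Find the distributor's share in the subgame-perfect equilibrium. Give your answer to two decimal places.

45.28

Round 4 (the distributor proposes): the studio gets 12 if talks fail, so the distributor offers 12 and keeps 88.
Round 3 (the studio proposes): the distributor can get 88 next round, worth 0.67 × 88 = 58.96 now. The studio offers 58.96 and keeps 100 − 58.96 = 41.04.
Round 2 (the distributor proposes): the studio can get 41.04 next round, worth 0.79 × 41.04 = 32.4216 now. The distributor offers 32.4216 and keeps 100 − 32.4216 = 67.5784.
Round 1 (the studio proposes): the distributor can get 67.5784 next round, worth 0.67 × 67.5784 = 45.277528 now. The studio offers 45.277528 and keeps 100 − 45.277528 = 54.722472.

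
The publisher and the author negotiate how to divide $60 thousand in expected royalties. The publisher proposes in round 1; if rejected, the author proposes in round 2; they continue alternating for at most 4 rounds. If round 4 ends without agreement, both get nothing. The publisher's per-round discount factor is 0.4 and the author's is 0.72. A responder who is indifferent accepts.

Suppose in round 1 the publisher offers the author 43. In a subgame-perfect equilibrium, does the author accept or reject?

Round 4 (the author proposes): rejection yields 0 for the publisher; the author offers 0 and keeps 60.
Round 3 (the publisher proposes): the author can get 60 next round, worth 0.72 × 60 = 43.2 now; the publisher offers that and keeps 16.8.
Round 2 (the author proposes): the publisher can get 16.8 next round, worth 0.4 × 16.8 = 6.72 now. The author offers 6.72 and keeps 60 − 6.72 = 53.28.
So by rejecting in round 1, the author gets 53.28 next round, worth 0.72 × 53.28 = 38.3616 now.
Offer 43 ≥ 38.3616, so the author accepts.

Accept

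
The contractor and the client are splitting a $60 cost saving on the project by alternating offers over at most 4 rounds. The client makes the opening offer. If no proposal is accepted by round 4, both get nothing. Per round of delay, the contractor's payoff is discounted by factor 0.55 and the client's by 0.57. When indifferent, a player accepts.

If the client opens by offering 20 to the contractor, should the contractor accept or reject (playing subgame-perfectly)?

Work out the contractor's continuation value if the offer is rejected.
Round 4 (the contractor proposes): rejection yields 0 for the client; the contractor offers 0 and keeps 60.
Round 3 (the client proposes): the contractor can get 60 next round, worth 0.55 × 60 = 33 now. The client offers 33 and keeps 60 − 33 = 27.
Round 2 (the contractor proposes): the client can get 27 next round, worth 0.57 × 27 = 15.39 now. The contractor offers 15.39 and keeps 60 − 15.39 = 44.61.
So by rejecting in round 1, the contractor gets 44.61 next round, worth 0.55 × 44.61 = 24.5355 now.
Offer 20 < 24.5355, so the contractor rejects.

Reject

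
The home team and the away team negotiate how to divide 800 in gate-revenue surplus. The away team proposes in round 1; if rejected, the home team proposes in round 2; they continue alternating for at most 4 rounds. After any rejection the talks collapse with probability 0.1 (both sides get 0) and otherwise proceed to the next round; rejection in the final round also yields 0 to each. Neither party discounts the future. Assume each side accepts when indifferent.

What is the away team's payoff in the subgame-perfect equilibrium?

By backward induction:
Round 4 (the home team proposes): the away team will accept anything ≥ 0, so the home team offers 0 and keeps 800.
Round 3 (the away team proposes): rejecting gives the home team an expected 0.9 × 800 = 720, so the away team offers 720, keeping 80.
Round 2 (the home team proposes): rejecting gives the away team an expected 0.9 × 80 = 72. The home team offers 72 and keeps 800 − 72 = 728.
Round 1 (the away team proposes): rejecting gives the home team an expected 0.9 × 728 = 655.2, so the away team offers 655.2, keeping 144.8.

144.8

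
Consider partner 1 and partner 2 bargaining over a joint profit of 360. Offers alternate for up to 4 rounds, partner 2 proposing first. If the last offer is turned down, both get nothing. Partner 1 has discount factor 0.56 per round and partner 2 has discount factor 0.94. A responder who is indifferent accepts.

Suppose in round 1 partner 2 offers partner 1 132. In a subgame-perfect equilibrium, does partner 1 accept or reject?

Accept

Round 4 (partner 1 proposes): rejection yields 0 for partner 2; partner 1 offers 0 and keeps 360.
Round 3 (partner 2 proposes): partner 1 can get 360 next round, worth 0.56 × 360 = 201.6 now. Partner 2 offers 201.6 and keeps 360 − 201.6 = 158.4.
Round 2 (partner 1 proposes): partner 2 can get 158.4 next round, worth 0.94 × 158.4 = 148.896 now. Partner 1 offers 148.896 and keeps 360 − 148.896 = 211.104.
So by rejecting in round 1, partner 1 gets 211.104 next round, worth 0.56 × 211.104 = 118.21824 now.
Offer 132 ≥ 118.21824, so partner 1 accepts.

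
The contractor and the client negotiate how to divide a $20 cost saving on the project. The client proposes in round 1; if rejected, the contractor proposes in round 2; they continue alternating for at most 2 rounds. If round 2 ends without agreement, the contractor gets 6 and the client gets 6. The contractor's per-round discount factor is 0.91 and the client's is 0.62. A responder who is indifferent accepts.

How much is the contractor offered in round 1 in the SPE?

12.74

Round 2 (the contractor proposes): the client gets 6 if talks fail, so the contractor offers 6 and keeps 14.
Round 1 (the client proposes): the contractor can get 14 next round, worth 0.91 × 14 = 12.74 now; the client offers that and keeps 7.26.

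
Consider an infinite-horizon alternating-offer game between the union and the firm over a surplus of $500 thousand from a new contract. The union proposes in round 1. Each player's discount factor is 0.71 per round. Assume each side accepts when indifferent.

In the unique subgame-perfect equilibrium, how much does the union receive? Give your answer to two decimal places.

Let x be the union's share when the union proposes and y be the firm's share when the firm proposes.
The firm accepts iff offered ≥ 0.71·y, so x = 500 − 0.71y. Symmetrically y = 500 − 0.71x.
Substituting: x = 500 − 0.71(500 − 0.71x), giving x(1 − 0.71·0.71) = 500(1 − 0.71).
So x = 500 × 0.29 / 0.4959 ≈ 292.3977, and the firm receives 500 − x ≈ 207.6023.

292.40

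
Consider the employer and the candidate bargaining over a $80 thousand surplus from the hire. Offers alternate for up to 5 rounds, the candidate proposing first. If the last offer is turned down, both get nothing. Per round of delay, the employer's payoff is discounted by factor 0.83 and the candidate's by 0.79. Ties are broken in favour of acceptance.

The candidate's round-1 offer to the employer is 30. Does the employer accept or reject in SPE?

Round 5 (the candidate proposes): the employer will accept anything ≥ 0, so the candidate offers 0 and keeps 80.
Round 4 (the employer proposes): the candidate can get 80 next round, worth 0.79 × 80 = 63.2 now; the employer offers that and keeps 16.8.
Round 3 (the candidate proposes): the employer can get 16.8 next round, worth 0.83 × 16.8 = 13.944 now, so the candidate offers 13.944, keeping 66.056.
Round 2 (the employer proposes): the candidate can get 66.056 next round, worth 0.79 × 66.056 = 52.18424 now. The employer offers 52.18424 and keeps 80 − 52.18424 = 27.81576.
So by rejecting in round 1, the employer gets 27.81576 next round, worth 0.83 × 27.81576 = 23.0870808 now.
Offer 30 ≥ 23.0870808, so the employer accepts.

Accept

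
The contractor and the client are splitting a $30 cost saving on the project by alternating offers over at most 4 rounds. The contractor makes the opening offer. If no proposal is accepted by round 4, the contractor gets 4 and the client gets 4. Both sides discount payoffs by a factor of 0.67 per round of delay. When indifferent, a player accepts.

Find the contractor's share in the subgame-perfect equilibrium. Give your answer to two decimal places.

Round 4 (the client proposes): the contractor gets 4 if talks fail, so the client offers 4 and keeps 26.
Round 3 (the contractor proposes): the client can get 26 next round, worth 0.67 × 26 = 17.42 now. The contractor offers 17.42 and keeps 30 − 17.42 = 12.58.
Round 2 (the client proposes): the contractor can get 12.58 next round, worth 0.67 × 12.58 = 8.4286 now. The client offers 8.4286 and keeps 30 − 8.4286 = 21.5714.
Round 1 (the contractor proposes): the client can get 21.5714 next round, worth 0.67 × 21.5714 = 14.452838 now, so the contractor offers 14.452838, keeping 15.547162.

15.55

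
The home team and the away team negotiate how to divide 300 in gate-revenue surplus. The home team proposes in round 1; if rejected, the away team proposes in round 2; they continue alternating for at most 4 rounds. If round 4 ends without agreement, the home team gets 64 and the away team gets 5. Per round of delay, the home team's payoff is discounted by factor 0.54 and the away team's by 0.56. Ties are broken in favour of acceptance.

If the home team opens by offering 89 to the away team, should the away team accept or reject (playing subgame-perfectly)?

Reject

Round 4 (the away team proposes): the home team gets 64 if talks fail, so the away team offers 64 and keeps 236.
Round 3 (the home team proposes): the away team can get 236 next round, worth 0.56 × 236 = 132.16 now; the home team offers that and keeps 167.84.
Round 2 (the away team proposes): the home team can get 167.84 next round, worth 0.54 × 167.84 = 90.6336 now; the away team offers that and keeps 209.3664.
So by rejecting in round 1, the away team gets 209.3664 next round, worth 0.56 × 209.3664 = 117.245184 now.
Offer 89 < 117.245184, so the away team rejects.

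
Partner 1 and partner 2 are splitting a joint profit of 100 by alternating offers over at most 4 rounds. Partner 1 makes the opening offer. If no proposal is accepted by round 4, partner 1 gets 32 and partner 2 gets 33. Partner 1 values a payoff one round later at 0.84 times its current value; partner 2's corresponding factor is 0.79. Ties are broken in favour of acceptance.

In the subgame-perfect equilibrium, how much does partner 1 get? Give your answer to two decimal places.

51.71

Work backward from the last round.
Round 4 (partner 2 proposes): partner 1 gets 32 if talks fail, so partner 2 offers 32 and keeps 68.
Round 3 (partner 1 proposes): partner 2 can get 68 next round, worth 0.79 × 68 = 53.72 now, so partner 1 offers 53.72, keeping 46.28.
Round 2 (partner 2 proposes): partner 1 can get 46.28 next round, worth 0.84 × 46.28 = 38.8752 now, so partner 2 offers 38.8752, keeping 61.1248.
Round 1 (partner 1 proposes): partner 2 can get 61.1248 next round, worth 0.79 × 61.1248 = 48.288592 now. Partner 1 offers 48.288592 and keeps 100 − 48.288592 = 51.711408.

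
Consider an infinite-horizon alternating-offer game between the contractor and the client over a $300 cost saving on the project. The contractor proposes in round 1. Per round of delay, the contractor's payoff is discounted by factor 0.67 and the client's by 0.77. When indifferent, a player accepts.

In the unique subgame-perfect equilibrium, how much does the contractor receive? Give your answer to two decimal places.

142.53

Let x be the contractor's share when the contractor proposes and y be the client's share when the client proposes.
The client accepts iff offered ≥ 0.77·y, so x = 300 − 0.77y. Symmetrically y = 300 − 0.67x.
Substituting: x = 300 − 0.77(300 − 0.67x), giving x(1 − 0.67·0.77) = 300(1 − 0.77).
So x = 300 × 0.23 / 0.4841 ≈ 142.5325, and the client receives 300 − x ≈ 157.4675.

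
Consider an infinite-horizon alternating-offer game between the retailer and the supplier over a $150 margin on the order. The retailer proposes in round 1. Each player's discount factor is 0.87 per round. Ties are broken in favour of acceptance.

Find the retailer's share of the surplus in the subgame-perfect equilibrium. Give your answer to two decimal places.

When the retailer proposes, the supplier accepts any offer worth at least 0.87 times what the supplier would get by proposing next round; and vice versa.
This gives x = 150 − 0.87y and y = 150 − 0.87x, where x and y are each side's share when it proposes.
Hence (1 − 0.87·0.87)x = 150(1 − 0.87), i.e. 0.2431·x = 19.5.
x ≈ 80.2139; the supplier's share is 150 − x ≈ 69.7861.

80.21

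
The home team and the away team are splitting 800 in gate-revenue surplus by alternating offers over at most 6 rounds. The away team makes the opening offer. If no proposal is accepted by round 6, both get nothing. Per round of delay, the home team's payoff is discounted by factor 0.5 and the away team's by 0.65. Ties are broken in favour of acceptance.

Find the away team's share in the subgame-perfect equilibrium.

572.25

Round 6 (the home team proposes): rejection yields 0 for the away team; the home team offers 0 and keeps 800.
Round 5 (the away team proposes): the home team can get 800 next round, worth 0.5 × 800 = 400 now, so the away team offers 400, keeping 400.
Round 4 (the home team proposes): the away team can get 400 next round, worth 0.65 × 400 = 260 now; the home team offers that and keeps 540.
Round 3 (the away team proposes): the home team can get 540 next round, worth 0.5 × 540 = 270 now. The away team offers 270 and keeps 800 − 270 = 530.
Round 2 (the home team proposes): the away team can get 530 next round, worth 0.65 × 530 = 344.5 now; the home team offers that and keeps 455.5.
Round 1 (the away team proposes): the home team can get 455.5 next round, worth 0.5 × 455.5 = 227.75 now, so the away team offers 227.75, keeping 572.25.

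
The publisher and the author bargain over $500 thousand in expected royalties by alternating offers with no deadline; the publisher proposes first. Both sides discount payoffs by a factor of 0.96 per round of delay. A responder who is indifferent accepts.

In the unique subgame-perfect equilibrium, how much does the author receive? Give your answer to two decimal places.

244.90

In a stationary SPE each proposer offers the other exactly their discounted continuation value.
If the publisher keeps x when proposing and the author keeps y when proposing, then x = 500 − 0.96y and y = 500 − 0.96x.
Solving: x = 500(1 − 0.96) / (1 − 0.96·0.96) = 20 / 0.0784 ≈ 255.1020.
The author gets 500 − 255.1020 ≈ 244.8980.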